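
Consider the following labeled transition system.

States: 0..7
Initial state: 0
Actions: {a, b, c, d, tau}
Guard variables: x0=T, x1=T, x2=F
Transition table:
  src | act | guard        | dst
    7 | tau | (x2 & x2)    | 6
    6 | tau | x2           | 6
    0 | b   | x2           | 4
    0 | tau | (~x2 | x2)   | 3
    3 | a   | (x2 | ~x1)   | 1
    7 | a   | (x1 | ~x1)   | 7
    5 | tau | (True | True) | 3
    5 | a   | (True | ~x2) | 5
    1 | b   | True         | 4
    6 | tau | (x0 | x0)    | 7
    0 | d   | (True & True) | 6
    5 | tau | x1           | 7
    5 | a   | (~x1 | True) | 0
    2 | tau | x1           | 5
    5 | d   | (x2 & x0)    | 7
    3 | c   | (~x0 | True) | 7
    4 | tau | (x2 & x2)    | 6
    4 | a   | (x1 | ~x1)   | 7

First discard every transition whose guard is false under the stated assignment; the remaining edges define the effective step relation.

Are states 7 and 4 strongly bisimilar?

Answer: BISIMILAR

Working:
Bisimulation quotient by refinement:
  P[0] = {{0,1,2,3,4,5,6,7}}
  P[1] = {{0},{1},{2,6},{3},{4,7},{5}}
  P[2] = {{0},{1},{2},{3},{4,7},{5},{6}}
7 equivalence class(es) (converged in 3)
class of 7: {4,7}; class of 4: {4,7}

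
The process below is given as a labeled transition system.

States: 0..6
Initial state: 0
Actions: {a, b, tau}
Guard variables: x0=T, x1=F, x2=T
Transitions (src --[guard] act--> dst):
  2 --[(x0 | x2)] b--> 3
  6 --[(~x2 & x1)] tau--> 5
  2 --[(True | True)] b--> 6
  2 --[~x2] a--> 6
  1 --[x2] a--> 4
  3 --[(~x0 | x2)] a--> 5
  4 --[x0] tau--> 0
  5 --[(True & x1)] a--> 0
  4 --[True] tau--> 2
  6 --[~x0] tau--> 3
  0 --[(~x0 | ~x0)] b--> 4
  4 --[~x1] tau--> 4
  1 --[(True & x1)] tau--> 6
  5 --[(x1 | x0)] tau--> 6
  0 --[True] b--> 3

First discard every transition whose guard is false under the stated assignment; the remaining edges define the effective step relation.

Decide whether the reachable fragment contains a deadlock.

Answer: DEADLOCK at state 6

Trace:
Reach set: {0,3,5,6}
  0: b→3  [deg 1]
  3: a→5  [deg 1]
  5: tau→6  [deg 1]
  6: ∅  [no exit]
Path to 6: b·a·tau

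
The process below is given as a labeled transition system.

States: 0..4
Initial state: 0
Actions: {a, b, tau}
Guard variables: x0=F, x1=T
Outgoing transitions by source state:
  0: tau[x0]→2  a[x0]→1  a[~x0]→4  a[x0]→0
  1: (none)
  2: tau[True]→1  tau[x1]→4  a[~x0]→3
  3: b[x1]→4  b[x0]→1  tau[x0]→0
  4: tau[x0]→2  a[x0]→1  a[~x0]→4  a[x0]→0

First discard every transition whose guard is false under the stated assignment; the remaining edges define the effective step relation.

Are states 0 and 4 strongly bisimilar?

Refine partition for ~:
  round 0: {{0,1,2,3,4}}
  round 1: {{0,4},{1},{2},{3}}
4 equivalence class(es) (converged in 2)
[0]={0,4}  [4]={0,4}

Answer: BISIMILAR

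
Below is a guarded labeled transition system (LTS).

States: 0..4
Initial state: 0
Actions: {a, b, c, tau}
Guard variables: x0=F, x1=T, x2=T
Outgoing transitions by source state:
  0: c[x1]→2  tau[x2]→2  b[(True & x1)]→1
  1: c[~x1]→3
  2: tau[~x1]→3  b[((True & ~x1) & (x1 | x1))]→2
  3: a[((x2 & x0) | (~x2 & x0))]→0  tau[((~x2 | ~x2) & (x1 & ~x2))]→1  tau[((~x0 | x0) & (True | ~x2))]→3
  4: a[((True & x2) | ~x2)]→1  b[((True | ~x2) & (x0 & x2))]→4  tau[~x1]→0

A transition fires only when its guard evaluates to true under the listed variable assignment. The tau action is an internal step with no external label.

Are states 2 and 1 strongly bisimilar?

Answer: BISIMILAR

Trace:
Refine partition for ~:
  round 0: {{0,1,2,3,4}}
  round 1: {{0},{1,2},{3},{4}}
Fixed point at round 2; 4 class(es).
2∈{1,2}, 1∈{1,2}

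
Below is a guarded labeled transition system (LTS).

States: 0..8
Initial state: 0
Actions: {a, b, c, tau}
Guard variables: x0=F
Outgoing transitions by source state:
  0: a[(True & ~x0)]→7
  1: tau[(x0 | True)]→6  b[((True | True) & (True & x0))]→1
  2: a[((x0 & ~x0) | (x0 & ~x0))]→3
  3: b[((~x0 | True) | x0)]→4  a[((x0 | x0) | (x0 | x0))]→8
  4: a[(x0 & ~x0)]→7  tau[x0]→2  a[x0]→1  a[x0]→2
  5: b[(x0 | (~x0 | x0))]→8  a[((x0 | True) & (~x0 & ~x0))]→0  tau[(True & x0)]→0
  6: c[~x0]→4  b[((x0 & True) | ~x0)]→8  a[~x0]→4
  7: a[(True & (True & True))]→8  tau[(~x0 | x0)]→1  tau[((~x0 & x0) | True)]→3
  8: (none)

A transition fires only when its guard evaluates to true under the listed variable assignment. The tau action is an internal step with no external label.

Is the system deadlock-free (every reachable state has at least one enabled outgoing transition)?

Answer: DEADLOCK at state 4

Analysis:
Reachable = {0,1,3,4,6,7,8}
  0: a→7  [deg 1]
  1: tau→6  [deg 1]
  3: b→4  [deg 1]
  4: ∅  [STUCK]
  6: a→4  b→8  c→4  [deg 3]
  7: a→8  tau→1  tau→3  [deg 3]
  8: ∅  [STUCK]
Path to 4: a·tau·b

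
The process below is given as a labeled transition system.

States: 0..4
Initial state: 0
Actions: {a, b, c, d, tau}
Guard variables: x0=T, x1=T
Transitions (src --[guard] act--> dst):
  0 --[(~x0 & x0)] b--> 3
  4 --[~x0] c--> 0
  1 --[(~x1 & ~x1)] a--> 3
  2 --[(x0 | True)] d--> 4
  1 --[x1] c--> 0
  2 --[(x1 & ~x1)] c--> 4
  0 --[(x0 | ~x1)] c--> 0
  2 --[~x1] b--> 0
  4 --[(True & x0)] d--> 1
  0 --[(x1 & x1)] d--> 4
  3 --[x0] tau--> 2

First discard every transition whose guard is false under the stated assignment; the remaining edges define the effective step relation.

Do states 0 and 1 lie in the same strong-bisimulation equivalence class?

Refine partition for ~:
  P[0] = {{0,1,2,3,4}}
  P[1] = {{0},{1},{2,4},{3}}
  P[2] = {{0},{1},{2},{3},{4}}
Fixed point at round 3; 5 class(es).
0∈{0}, 1∈{1}

Answer: NOT BISIMILAR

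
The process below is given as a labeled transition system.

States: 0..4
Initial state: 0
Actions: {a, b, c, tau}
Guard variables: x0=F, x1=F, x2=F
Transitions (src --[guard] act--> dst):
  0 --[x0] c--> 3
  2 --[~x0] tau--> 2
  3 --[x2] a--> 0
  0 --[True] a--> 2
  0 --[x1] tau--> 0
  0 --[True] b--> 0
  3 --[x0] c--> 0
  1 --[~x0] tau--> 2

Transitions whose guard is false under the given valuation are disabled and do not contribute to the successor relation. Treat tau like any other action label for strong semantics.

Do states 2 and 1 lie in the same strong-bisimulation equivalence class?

Answer: BISIMILAR

Analysis:
Refine partition for ~:
  P[0] = {{0,1,2,3,4}}
  P[1] = {{0},{1,2},{3,4}}
Fixed point at round 2; 3 class(es).
2∈{1,2}, 1∈{1,2}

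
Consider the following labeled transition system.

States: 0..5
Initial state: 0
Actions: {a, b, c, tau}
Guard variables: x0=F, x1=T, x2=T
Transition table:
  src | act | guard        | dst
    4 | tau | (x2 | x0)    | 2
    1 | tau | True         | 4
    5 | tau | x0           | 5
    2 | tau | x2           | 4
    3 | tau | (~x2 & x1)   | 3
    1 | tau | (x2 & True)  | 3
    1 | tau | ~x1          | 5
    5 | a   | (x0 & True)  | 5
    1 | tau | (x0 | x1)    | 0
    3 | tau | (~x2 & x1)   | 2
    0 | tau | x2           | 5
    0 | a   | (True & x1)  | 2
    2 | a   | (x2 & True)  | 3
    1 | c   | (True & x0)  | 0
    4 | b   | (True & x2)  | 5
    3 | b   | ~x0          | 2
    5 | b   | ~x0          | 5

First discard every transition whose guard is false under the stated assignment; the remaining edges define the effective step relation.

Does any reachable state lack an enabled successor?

Answer: DEADLOCK-FREE

Working:
R = {0,2,3,4,5}
  0: a→2  tau→5  [deg 2]
  2: a→3  tau→4  [deg 2]
  3: b→2  [deg 1]
  4: b→5  tau→2  [deg 2]
  5: b→5  [deg 1]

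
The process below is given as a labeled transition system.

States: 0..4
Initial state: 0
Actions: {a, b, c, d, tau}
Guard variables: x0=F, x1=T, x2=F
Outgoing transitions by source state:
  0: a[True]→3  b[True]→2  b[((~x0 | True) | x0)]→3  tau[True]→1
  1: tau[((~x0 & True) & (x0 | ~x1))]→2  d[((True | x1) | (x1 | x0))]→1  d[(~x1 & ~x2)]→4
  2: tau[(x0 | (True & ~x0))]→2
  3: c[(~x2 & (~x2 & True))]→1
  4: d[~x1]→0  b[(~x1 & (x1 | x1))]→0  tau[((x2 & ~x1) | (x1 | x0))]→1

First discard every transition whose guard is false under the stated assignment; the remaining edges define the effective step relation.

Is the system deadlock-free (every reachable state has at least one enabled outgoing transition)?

Answer: DEADLOCK-FREE

Analysis:
Reach set: {0,1,2,3}
  0: a→3  b→2  b→3  tau→1  [4 out]
  1: d→1  [1 out]
  2: tau→2  [1 out]
  3: c→1  [1 out]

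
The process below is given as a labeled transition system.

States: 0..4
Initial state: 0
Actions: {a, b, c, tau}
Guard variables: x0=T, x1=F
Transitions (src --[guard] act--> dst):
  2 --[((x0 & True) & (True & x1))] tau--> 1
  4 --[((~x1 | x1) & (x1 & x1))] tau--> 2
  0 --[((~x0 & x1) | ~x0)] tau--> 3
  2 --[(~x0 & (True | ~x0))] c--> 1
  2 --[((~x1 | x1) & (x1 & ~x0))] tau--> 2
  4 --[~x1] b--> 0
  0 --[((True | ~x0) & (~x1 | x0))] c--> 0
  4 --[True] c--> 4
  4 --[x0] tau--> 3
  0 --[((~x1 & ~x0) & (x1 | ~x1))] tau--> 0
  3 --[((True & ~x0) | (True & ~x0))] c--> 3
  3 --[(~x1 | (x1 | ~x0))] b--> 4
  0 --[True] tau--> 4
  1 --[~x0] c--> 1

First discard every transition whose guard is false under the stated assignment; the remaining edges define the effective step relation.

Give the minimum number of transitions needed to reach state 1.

Answer: UNREACHABLE

Trace:
Breadth-first toward 1:
  Layer 0: {0}
  Layer 1: {4}
  Layer 2: {3}
1 never appears.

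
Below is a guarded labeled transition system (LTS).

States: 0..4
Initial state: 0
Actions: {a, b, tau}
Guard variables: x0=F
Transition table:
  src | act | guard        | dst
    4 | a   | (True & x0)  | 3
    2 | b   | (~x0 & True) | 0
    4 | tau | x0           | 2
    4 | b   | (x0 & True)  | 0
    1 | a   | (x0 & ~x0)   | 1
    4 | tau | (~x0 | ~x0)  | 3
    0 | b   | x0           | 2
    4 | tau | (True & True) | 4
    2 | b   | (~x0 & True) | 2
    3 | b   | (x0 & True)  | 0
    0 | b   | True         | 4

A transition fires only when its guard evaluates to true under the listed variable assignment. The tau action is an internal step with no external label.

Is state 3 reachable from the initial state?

Answer: REACHABLE

Working:
After dropping false guards: 5 live edges.
depth 0: {0}
depth 1: {4}  cumulative {0,4}
depth 2: {3}  cumulative {0,3,4}
R = {0,3,4}
Path to 3: b·tau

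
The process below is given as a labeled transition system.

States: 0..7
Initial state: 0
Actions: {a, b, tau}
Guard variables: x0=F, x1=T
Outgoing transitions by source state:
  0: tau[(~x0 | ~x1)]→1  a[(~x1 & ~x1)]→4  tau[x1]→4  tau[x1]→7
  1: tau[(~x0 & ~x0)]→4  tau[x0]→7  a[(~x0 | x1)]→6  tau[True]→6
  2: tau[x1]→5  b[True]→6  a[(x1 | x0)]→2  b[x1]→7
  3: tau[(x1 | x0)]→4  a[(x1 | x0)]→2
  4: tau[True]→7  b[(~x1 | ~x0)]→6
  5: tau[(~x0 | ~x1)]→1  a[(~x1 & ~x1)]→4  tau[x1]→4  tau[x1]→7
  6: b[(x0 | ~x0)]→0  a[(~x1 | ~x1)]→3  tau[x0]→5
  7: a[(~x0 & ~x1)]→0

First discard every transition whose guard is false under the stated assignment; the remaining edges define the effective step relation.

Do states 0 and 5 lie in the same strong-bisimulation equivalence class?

Refine partition for ~:
  π0 = {{0,1,2,3,4,5,6,7}}
  π1 = {{0,5},{1,3},{2},{4},{6},{7}}
  π2 = {{0,5},{1},{2},{3},{4},{6},{7}}
Fixed point at round 3; 7 class(es).
0∈{0,5}, 5∈{0,5}

Answer: BISIMILAR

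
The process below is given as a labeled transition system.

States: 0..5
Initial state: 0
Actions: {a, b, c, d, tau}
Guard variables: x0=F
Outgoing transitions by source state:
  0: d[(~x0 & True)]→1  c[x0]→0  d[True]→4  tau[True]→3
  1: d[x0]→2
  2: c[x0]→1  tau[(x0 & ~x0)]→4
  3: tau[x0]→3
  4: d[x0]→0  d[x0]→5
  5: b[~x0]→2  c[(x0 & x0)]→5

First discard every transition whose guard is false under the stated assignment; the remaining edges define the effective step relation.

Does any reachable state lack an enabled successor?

Reach set: {0,1,3,4}
  0: d→1  d→4  tau→3  [3 out]
  1: ∅  [no exit]
  3: ∅  [no exit]
  4: ∅  [no exit]
witness 1: d

Answer: DEADLOCK at state 1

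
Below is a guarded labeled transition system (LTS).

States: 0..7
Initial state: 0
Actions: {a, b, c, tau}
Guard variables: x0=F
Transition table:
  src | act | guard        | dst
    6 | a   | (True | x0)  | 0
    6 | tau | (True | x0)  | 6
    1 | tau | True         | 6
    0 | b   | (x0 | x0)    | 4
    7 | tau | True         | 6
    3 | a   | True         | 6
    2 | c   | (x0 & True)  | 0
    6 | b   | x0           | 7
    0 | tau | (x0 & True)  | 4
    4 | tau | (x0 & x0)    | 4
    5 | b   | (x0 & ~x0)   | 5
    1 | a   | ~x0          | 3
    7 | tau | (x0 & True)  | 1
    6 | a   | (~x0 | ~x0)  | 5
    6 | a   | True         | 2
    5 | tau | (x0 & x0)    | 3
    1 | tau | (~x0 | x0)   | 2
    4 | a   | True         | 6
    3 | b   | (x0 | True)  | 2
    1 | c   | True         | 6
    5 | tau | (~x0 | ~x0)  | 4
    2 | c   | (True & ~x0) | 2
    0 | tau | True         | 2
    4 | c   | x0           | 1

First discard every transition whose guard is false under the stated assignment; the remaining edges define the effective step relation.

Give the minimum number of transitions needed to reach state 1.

Answer: UNREACHABLE

Trace:
BFS to 1:
  L0 = {0}
  L1 = {2}
1 never appears.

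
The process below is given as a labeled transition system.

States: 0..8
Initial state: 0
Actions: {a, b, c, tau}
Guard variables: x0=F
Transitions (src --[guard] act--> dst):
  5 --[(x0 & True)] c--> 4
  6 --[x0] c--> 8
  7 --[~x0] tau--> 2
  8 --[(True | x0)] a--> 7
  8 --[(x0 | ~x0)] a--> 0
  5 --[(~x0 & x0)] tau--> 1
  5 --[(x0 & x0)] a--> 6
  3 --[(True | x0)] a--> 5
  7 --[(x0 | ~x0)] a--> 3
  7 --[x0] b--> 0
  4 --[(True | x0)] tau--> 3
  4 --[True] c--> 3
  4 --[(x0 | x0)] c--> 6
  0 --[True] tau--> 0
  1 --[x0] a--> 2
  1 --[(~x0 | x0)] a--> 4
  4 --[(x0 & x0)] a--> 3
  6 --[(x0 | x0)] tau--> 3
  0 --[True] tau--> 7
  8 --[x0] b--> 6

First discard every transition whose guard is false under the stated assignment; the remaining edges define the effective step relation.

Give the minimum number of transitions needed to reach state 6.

BFS to 6:
  depth 0: {0}
  depth 1: {7}
  depth 2: {2,3}
  depth 3: {5}
6 never appears.

Answer: UNREACHABLE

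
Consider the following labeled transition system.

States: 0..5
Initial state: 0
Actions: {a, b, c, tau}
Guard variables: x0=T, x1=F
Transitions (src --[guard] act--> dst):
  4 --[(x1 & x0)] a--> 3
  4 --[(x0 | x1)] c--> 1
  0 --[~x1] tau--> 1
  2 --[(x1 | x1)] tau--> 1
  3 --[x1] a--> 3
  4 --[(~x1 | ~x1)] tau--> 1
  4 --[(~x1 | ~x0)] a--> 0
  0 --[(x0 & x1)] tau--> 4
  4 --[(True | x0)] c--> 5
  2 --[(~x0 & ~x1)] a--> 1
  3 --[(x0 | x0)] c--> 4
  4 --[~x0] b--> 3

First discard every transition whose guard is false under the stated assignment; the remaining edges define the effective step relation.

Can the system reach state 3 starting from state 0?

Guard filter leaves 6 enabled edge(s).
depth 0: {0}
depth 1: {1}  total {0,1}
R = {0,1}

Answer: UNREACHABLE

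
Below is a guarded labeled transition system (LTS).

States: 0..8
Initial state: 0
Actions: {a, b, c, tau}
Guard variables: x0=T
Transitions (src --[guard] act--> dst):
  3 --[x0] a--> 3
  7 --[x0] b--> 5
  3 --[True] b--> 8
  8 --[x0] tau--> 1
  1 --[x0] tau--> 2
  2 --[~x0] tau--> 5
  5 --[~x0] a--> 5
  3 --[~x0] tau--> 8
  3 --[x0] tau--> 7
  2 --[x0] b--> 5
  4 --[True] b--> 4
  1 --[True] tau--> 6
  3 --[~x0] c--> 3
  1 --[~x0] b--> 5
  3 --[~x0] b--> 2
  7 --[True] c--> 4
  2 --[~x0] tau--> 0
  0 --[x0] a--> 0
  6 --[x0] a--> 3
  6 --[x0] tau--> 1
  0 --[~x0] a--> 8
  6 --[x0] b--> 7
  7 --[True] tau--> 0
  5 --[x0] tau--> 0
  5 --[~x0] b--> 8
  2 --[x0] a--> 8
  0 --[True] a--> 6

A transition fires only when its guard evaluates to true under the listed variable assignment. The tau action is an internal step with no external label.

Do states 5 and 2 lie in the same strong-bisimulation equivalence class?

Bisimulation quotient by refinement:
  round 0: {{0,1,2,3,4,5,6,7,8}}
  round 1: {{0},{1,5,8},{2},{3,6},{4},{7}}
  round 2: {{0},{1},{2},{3},{4},{5},{6},{7},{8}}
9 equivalence class(es) (converged in 3)
[5]={5}  [2]={2}

Answer: NOT BISIMILAR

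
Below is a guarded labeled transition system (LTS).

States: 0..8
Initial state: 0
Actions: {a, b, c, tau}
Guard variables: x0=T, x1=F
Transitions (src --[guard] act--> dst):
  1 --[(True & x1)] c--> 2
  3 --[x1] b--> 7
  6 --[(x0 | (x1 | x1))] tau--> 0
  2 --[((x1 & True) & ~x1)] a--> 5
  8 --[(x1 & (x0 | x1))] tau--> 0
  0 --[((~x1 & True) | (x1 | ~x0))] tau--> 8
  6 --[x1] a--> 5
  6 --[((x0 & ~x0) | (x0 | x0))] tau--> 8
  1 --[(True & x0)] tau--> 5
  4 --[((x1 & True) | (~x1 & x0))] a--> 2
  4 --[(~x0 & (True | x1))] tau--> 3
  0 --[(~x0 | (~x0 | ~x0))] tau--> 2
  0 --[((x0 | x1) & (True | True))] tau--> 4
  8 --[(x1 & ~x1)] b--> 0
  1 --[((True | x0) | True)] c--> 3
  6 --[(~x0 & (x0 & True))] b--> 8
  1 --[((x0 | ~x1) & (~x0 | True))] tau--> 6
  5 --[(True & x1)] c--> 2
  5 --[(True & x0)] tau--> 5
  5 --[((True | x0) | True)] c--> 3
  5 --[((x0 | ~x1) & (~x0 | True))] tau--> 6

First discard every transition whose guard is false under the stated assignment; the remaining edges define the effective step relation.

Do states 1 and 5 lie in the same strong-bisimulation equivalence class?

Answer: BISIMILAR

Working:
Refine partition for ~:
  π0 = {{0,1,2,3,4,5,6,7,8}}
  π1 = {{0,6},{1,5},{2,3,7,8},{4}}
  π2 = {{0},{1,5},{2,3,7,8},{4},{6}}
stable after 3 split(s): 5 block(s)
class of 1: {1,5}; class of 5: {1,5}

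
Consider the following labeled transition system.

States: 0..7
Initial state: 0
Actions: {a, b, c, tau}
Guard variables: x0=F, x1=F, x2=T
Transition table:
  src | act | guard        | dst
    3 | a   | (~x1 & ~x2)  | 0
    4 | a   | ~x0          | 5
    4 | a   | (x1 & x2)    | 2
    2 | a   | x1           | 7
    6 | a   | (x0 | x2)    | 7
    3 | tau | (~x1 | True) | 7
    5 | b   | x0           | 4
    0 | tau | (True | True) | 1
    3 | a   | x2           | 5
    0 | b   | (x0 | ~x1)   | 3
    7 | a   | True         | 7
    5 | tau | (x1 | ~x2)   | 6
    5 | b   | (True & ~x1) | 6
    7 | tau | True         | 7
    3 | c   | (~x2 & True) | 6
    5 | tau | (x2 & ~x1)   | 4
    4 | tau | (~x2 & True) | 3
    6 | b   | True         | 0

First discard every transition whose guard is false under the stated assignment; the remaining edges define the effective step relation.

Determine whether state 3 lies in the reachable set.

Answer: REACHABLE

Analysis:
Guard filter leaves 11 enabled edge(s).
L0 = {0}
L1 = {1,3}  cumulative {0,1,3}
L2 = {5,7}  cumulative {0,1,3,5,7}
L3 = {4,6}  cumulative {0,1,3,4,5,6,7}
Reach set: {0,1,3,4,5,6,7}
witness 3: b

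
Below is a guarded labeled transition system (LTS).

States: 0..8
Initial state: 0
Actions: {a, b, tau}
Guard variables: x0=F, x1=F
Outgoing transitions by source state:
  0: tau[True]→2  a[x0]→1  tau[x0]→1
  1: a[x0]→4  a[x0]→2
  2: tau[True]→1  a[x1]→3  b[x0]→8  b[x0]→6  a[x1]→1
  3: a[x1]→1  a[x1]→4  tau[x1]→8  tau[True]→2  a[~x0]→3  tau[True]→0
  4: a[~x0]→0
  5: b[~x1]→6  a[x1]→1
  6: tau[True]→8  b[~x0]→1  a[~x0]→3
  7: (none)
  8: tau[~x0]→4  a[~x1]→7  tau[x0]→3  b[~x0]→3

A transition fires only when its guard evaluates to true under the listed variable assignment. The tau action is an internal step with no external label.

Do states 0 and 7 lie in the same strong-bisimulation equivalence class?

Compute ~ classes (split until stable):
  P[0] = {{0,1,2,3,4,5,6,7,8}}
  P[1] = {{0,2},{1,7},{3},{4},{5},{6,8}}
  P[2] = {{0},{1,7},{2},{3},{4},{5},{6},{8}}
8 equivalence class(es) (converged in 3)
0∈{0}, 7∈{1,7}

Answer: NOT BISIMILAR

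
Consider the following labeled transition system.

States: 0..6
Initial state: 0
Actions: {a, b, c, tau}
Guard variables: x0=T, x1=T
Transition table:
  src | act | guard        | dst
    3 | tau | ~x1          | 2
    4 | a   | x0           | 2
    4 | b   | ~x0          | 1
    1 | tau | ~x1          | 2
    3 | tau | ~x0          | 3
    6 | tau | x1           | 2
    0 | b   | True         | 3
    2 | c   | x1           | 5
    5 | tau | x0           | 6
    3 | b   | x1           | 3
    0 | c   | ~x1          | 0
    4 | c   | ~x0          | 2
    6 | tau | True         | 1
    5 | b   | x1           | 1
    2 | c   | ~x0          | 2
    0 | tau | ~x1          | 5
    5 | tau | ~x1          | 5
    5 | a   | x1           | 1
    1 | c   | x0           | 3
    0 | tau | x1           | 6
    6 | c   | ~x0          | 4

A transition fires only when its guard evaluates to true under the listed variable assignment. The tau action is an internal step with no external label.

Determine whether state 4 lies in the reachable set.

Guard filter leaves 11 enabled edge(s).
depth 0: {0}
depth 1: {3,6}  total {0,3,6}
depth 2: {1,2}  total {0,1,2,3,6}
depth 3: {5}  total {0,1,2,3,5,6}
Reachable = {0,1,2,3,5,6}

Answer: UNREACHABLE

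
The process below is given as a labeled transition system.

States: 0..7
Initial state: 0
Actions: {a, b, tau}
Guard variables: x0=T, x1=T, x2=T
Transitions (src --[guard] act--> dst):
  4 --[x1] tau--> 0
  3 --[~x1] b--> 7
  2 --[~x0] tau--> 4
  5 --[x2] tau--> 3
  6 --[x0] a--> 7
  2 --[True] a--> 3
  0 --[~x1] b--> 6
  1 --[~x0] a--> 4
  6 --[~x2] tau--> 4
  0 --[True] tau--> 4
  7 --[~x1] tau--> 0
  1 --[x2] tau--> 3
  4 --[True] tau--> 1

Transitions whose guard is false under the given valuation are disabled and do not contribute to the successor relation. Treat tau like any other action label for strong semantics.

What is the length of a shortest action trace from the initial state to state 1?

BFS to 1:
  depth 0: {0}
  depth 1: {4}
  depth 2: {1}
depth(1)=2, e.g. tau·tau

Answer: 2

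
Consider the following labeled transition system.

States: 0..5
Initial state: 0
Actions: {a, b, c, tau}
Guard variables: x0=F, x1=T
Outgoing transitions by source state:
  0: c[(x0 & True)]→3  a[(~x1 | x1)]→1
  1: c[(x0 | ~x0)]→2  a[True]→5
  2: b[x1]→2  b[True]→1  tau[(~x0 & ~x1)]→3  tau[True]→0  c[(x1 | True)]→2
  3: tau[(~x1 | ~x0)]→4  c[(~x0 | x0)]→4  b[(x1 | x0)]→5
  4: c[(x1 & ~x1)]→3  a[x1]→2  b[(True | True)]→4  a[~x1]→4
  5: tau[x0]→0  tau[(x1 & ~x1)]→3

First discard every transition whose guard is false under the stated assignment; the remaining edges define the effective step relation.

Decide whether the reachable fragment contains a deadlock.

Reachable = {0,1,2,5}
  0: a→1  [deg 1]
  1: a→5  c→2  [deg 2]
  2: b→1  b→2  c→2  tau→0  [deg 4]
  5: ∅  [STUCK]
Path to 5: a·a

Answer: DEADLOCK at state 5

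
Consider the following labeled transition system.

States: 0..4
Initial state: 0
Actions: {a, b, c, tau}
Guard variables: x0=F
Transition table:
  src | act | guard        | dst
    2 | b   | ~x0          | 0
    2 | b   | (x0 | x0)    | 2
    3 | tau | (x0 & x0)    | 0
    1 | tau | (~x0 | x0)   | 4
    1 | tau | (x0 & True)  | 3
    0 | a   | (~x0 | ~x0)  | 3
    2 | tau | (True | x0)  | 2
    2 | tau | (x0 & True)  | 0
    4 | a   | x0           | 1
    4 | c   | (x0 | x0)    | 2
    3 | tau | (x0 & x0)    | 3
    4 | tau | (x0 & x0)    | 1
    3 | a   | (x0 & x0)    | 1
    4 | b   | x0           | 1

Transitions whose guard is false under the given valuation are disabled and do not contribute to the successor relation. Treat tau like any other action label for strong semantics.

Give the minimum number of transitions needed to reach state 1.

Breadth-first toward 1:
  Layer 0: {0}
  Layer 1: {3}
1 never appears.

Answer: UNREACHABLE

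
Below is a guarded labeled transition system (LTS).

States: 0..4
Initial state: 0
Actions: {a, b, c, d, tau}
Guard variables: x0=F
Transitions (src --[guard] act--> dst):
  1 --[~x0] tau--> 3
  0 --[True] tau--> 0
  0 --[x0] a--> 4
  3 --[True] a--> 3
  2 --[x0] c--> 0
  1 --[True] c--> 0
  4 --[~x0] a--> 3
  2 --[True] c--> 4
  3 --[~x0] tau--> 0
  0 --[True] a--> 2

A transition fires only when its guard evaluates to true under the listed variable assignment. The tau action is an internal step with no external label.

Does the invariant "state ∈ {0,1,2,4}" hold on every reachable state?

Answer: INVARIANT VIOLATED at state 3

Working:
Safe = {0,1,2,4}
Reachable = {0,2,3,4}
  0: ✓
  2: ✓
  3: outside
  4: ✓
counterexample path to 3: a·c·a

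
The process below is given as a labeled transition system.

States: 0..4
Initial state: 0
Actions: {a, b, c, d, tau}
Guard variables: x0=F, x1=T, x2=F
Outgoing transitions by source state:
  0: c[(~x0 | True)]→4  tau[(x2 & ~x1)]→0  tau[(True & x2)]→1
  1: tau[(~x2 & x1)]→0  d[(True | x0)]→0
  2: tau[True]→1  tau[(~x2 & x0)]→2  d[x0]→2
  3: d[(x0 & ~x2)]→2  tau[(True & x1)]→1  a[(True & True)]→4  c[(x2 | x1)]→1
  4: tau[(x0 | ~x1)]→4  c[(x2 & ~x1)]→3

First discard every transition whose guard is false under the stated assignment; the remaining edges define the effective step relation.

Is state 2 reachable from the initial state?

Answer: UNREACHABLE

Working:
After dropping false guards: 7 live edges.
Layer 0: {0}
Layer 1: {4}  total {0,4}
R = {0,4}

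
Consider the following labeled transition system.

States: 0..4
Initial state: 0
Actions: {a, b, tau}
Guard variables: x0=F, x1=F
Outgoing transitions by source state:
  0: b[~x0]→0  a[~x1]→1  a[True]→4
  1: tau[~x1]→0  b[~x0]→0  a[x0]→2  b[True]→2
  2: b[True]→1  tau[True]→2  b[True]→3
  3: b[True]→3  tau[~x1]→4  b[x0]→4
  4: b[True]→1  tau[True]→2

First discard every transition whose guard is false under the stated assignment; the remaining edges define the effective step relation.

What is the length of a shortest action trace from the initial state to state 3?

Answer: 3

Trace:
Layered search for 3:
  depth 0: {0}
  depth 1: {1,4}
  depth 2: {2}
  depth 3: {3}
depth(3)=3, e.g. a·b·b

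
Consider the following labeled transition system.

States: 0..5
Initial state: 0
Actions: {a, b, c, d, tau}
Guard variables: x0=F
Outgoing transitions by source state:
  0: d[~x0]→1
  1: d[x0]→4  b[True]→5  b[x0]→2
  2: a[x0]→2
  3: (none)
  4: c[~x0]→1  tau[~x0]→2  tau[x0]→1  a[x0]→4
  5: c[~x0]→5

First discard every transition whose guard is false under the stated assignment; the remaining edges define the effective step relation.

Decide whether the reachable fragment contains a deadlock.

Answer: DEADLOCK-FREE

Trace:
Reach set: {0,1,5}
  0: d→1  [1 out]
  1: b→5  [1 out]
  5: c→5  [1 out]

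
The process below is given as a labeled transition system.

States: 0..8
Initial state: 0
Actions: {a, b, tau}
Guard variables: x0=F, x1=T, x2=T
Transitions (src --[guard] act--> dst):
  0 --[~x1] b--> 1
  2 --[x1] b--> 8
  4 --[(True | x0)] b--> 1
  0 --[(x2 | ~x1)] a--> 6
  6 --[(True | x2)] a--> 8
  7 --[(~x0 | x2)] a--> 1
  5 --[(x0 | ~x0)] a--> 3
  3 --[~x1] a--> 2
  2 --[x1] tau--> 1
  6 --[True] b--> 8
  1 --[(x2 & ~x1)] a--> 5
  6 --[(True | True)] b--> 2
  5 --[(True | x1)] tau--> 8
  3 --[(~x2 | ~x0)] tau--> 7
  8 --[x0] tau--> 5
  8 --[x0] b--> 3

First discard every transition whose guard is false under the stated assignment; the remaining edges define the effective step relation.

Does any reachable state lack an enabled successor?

Answer: DEADLOCK at state 1

Working:
R = {0,1,2,6,8}
  0: a→6  [deg 1]
  1: ∅  [STUCK]
  2: b→8  tau→1  [deg 2]
  6: a→8  b→2  b→8  [deg 3]
  8: ∅  [STUCK]
trace reaching 1: a·b·tau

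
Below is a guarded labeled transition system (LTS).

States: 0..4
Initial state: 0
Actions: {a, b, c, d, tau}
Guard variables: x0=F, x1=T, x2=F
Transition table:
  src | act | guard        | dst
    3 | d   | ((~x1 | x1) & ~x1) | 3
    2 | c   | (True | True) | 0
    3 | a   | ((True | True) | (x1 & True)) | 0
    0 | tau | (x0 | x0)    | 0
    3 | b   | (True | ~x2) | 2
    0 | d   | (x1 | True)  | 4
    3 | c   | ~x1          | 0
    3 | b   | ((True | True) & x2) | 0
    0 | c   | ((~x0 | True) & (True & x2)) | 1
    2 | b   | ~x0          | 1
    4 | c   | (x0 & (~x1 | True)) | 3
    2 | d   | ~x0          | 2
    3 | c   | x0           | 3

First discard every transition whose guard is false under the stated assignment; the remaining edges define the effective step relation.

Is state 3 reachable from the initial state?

Answer: UNREACHABLE

Working:
6 transition(s) survive guard evaluation.
Layer 0: {0}
Layer 1: {4}  total {0,4}
Reach set: {0,4}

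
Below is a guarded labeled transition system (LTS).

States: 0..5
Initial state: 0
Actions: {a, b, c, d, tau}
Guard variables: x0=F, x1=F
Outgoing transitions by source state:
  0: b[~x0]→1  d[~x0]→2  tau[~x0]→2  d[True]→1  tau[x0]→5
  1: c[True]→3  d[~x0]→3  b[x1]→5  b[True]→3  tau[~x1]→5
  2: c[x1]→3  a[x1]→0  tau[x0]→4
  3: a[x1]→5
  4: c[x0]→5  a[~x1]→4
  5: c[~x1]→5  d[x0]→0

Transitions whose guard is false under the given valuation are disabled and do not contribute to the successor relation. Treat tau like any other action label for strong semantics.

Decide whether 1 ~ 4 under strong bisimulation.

Compute ~ classes (split until stable):
  π0 = {{0,1,2,3,4,5}}
  π1 = {{0},{1},{2,3},{4},{5}}
stable after 2 split(s): 5 block(s)
[1]={1}  [4]={4}

Answer: NOT BISIMILAR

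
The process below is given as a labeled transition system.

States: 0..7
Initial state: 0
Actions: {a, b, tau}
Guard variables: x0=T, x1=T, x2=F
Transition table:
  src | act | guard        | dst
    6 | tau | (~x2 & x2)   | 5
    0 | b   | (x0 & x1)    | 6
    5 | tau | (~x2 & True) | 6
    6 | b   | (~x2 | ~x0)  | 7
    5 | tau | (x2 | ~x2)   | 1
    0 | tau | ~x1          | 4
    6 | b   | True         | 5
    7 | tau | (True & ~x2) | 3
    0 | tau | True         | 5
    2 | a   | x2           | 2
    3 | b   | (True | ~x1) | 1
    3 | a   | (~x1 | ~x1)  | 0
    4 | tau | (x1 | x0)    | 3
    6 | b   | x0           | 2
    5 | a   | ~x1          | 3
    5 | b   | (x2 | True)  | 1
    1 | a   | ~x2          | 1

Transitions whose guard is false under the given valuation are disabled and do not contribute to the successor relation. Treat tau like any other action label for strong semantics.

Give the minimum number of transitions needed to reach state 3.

Answer: 3

Analysis:
Layered search for 3:
  depth 0: {0}
  depth 1: {5,6}
  depth 2: {1,2,7}
  depth 3: {3}
3 enters at depth 3; path b·b·tau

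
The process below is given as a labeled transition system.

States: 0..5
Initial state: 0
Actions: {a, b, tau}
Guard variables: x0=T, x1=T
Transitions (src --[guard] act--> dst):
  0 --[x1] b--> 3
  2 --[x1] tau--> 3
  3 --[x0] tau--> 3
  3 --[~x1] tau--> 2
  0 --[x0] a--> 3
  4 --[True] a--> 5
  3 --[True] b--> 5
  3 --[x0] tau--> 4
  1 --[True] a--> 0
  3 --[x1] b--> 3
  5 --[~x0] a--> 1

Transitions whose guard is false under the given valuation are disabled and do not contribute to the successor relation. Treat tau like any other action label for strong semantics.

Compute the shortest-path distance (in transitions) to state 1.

Breadth-first toward 1:
  depth 0: {0}
  depth 1: {3}
  depth 2: {4,5}
1 never appears.

Answer: UNREACHABLE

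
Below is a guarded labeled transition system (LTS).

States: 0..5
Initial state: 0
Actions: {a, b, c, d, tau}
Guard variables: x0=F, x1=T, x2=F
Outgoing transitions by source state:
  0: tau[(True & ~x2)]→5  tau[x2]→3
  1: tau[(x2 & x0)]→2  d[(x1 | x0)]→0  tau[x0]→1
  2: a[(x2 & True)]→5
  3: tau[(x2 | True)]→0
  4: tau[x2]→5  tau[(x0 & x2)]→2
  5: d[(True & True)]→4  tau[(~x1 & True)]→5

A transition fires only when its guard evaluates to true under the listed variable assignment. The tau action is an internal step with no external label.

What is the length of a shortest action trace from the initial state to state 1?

Layered search for 1:
  depth 0: {0}
  depth 1: {5}
  depth 2: {4}
1 never appears.

Answer: UNREACHABLE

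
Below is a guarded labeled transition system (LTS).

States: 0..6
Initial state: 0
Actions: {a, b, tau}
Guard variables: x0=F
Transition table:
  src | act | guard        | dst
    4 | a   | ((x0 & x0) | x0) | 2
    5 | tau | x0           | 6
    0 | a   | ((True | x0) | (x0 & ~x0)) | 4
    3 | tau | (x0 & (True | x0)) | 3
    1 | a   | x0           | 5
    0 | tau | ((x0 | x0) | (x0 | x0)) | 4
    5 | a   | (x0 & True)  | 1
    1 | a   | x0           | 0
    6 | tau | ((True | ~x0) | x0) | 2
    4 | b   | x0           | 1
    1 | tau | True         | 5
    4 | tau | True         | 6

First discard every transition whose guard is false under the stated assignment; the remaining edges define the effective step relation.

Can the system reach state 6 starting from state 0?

Answer: REACHABLE

Trace:
Guard filter leaves 4 enabled edge(s).
L0 = {0}
L1 = {4}  total {0,4}
L2 = {6}  total {0,4,6}
L3 = {2}  total {0,2,4,6}
R = {0,2,4,6}
trace reaching 6: a·tau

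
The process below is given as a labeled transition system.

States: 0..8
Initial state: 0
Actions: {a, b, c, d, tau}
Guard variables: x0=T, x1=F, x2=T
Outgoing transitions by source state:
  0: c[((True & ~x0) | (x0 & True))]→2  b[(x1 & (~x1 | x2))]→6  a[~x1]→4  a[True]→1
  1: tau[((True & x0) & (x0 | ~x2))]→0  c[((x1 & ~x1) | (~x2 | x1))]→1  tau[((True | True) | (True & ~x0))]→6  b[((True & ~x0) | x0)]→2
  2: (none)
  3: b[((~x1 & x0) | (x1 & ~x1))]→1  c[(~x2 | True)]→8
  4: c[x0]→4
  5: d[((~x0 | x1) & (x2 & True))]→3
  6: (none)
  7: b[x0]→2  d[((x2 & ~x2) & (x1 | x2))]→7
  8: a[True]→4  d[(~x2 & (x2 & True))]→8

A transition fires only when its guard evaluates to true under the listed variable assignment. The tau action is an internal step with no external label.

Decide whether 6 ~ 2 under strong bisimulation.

Answer: BISIMILAR

Analysis:
Compute ~ classes (split until stable):
  π0 = {{0,1,2,3,4,5,6,7,8}}
  π1 = {{0},{1},{2,5,6},{3},{4},{7},{8}}
Fixed point at round 2; 7 class(es).
class of 6: {2,5,6}; class of 2: {2,5,6}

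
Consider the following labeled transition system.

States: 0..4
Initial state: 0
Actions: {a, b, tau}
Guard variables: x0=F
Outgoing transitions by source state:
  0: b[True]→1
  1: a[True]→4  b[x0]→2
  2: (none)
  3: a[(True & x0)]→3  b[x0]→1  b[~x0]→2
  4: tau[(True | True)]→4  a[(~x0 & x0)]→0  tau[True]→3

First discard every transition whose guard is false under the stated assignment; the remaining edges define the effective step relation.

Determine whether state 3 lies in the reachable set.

Guard filter leaves 5 enabled edge(s).
L0 = {0}
L1 = {1}  cumulative {0,1}
L2 = {4}  cumulative {0,1,4}
L3 = {3}  cumulative {0,1,3,4}
L4 = {2}  cumulative {0,1,2,3,4}
Reachable = {0,1,2,3,4}
witness 3: b·a·tau

Answer: REACHABLE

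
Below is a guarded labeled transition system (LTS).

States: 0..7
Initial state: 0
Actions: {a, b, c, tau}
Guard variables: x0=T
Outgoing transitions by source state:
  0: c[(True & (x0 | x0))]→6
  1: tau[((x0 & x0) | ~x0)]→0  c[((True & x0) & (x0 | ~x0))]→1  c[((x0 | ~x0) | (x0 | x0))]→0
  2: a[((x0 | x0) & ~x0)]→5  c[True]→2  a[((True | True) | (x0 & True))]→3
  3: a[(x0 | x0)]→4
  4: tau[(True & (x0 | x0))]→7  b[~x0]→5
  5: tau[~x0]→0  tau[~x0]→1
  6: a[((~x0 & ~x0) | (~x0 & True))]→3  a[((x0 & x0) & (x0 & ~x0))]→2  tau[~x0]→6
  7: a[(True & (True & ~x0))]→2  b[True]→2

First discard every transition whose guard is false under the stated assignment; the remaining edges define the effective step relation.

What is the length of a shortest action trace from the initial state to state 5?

Answer: UNREACHABLE

Working:
Layered search for 5:
  depth 0: {0}
  depth 1: {6}
5 never appears.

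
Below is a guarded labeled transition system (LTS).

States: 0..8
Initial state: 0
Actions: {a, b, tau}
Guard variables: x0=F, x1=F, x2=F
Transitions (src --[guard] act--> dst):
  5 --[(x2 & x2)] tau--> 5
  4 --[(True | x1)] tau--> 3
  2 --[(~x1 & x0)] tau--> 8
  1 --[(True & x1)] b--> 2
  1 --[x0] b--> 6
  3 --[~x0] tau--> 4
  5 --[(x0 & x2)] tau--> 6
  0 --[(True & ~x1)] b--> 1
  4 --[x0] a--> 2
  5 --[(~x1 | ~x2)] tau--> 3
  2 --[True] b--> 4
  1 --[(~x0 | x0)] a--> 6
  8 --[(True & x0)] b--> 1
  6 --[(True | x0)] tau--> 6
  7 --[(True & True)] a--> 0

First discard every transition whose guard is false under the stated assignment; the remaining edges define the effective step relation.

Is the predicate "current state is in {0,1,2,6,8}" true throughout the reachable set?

Answer: INVARIANT HOLDS

Trace:
Inv-set: {0,1,2,6,8}
R = {0,1,6}
  0: safe
  1: safe
  6: safe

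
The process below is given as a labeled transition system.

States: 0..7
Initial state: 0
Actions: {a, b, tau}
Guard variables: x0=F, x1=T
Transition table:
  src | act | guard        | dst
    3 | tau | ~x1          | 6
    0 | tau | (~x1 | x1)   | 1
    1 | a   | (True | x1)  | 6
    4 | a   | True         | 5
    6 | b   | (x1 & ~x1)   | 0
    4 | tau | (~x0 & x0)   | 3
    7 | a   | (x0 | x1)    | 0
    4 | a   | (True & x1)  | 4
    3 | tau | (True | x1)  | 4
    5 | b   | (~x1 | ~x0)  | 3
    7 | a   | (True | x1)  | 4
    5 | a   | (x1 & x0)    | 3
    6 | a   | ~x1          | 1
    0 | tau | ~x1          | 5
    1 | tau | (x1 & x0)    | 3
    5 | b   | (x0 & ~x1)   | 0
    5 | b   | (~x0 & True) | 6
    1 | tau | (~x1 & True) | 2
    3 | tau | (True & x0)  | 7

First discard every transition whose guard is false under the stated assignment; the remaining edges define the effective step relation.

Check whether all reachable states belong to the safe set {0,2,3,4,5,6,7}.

Safe = {0,2,3,4,5,6,7}
Reachable = {0,1,6}
  0: ✓
  1: outside
  6: ✓
witness against invariant: tau → 1

Answer: INVARIANT VIOLATED at state 1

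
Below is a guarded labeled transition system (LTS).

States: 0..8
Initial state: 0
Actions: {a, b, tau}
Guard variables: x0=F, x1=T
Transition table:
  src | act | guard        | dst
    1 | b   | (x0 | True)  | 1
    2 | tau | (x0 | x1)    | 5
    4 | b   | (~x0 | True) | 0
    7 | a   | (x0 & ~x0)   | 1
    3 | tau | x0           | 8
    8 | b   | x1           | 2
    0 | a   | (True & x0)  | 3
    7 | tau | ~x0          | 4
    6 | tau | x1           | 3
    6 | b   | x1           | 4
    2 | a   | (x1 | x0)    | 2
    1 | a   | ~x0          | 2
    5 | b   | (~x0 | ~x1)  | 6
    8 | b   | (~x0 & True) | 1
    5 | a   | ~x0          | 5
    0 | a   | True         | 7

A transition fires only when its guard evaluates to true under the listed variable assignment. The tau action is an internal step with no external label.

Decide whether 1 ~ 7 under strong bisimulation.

Answer: NOT BISIMILAR

Trace:
Refine partition for ~:
  π0 = {{0,1,2,3,4,5,6,7,8}}
  π1 = {{0},{1,5},{2},{3},{4,8},{6},{7}}
  π2 = {{0},{1},{2},{3},{4},{5},{6},{7},{8}}
9 equivalence class(es) (converged in 3)
class of 1: {1}; class of 7: {7}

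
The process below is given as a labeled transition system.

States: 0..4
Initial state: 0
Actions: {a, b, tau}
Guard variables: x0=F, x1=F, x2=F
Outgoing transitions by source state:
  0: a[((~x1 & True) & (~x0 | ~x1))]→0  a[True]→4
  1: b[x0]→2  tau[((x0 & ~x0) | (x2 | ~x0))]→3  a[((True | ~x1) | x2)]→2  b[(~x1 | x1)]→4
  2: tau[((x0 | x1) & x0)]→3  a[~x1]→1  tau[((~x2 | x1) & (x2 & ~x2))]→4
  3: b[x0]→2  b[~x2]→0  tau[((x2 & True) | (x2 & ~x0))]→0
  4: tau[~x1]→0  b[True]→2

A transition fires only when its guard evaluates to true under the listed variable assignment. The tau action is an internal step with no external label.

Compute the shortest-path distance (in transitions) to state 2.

Layered search for 2:
  L0 = {0}
  L1 = {4}
  L2 = {2}
first hit 2 at d=2 via a·b

Answer: 2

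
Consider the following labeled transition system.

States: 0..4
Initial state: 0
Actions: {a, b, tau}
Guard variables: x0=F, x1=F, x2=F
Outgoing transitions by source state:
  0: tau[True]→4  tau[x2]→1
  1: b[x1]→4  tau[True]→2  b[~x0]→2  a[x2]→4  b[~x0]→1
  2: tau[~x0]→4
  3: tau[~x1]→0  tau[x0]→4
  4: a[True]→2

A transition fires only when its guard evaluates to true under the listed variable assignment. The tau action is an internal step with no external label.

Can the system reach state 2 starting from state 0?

Answer: REACHABLE

Trace:
After dropping false guards: 7 live edges.
Layer 0: {0}
Layer 1: {4}  total {0,4}
Layer 2: {2}  total {0,2,4}
Reachable = {0,2,4}
Path to 2: tau·a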